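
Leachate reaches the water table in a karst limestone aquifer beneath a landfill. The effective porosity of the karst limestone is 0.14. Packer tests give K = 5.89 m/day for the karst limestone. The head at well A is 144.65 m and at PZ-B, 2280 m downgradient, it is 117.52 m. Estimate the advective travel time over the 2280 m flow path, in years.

12.5

Hydraulic gradient i = (144.65 − 117.52) / 2280 = 27.13 / 2280 = 0.01190.
Darcy flux q = K · i = 5.890 × 0.01190 = 0.07009 m/day.
Seepage velocity v = q / n_e = 0.07009 / 0.14 = 0.5006 m/day.
Travel time t = L / v = 2280 / 0.5006 = 4554 days = 12.47 years.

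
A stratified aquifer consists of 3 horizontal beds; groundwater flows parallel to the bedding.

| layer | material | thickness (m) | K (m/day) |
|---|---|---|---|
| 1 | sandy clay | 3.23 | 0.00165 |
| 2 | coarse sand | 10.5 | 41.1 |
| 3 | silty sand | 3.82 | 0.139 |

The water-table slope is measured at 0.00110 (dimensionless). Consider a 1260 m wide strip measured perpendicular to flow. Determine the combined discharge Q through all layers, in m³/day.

Flow is parallel to layering, so each bed carries its own Darcy discharge and the transmissivities add.
Σ(K_i·b_i) = 0.00165×3.23 + 41.1×10.5 + 0.139×3.82 = 432.1 m²/day.
Hydraulic gradient i = 0.00110.
Q = Σ(K_i·b_i) · W · i = 432.1 × 1260 × 0.001100 = 598.9 m³/day.

599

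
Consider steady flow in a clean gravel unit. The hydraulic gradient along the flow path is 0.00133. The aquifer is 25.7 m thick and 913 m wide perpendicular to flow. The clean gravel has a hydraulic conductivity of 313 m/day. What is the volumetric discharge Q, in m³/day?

Cross-sectional area A = 913 × 25.7 = 23464 m².
Hydraulic gradient i = 0.00133.
Darcy's law: Q = K · A · i = 313.0 × 23464 × 0.001330 = 9768 m³/day.

9770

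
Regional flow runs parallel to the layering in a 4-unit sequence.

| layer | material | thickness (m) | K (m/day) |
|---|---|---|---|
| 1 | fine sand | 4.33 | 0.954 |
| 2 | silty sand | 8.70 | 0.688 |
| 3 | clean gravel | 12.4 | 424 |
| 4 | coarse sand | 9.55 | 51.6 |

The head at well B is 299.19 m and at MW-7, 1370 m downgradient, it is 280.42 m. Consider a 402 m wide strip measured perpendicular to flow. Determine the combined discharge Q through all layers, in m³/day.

Flow is parallel to layering, so each bed carries its own Darcy discharge and the transmissivities add.
Σ(K_i·b_i) = 0.954×4.33 + 0.688×8.70 + 424×12.4 + 51.6×9.55 = 5760 m²/day.
Hydraulic gradient i = (299.19 − 280.42) / 1370 = 18.77 / 1370 = 0.01370.
Q = Σ(K_i·b_i) · W · i = 5760 × 402 × 0.01370 = 31727 m³/day.

31700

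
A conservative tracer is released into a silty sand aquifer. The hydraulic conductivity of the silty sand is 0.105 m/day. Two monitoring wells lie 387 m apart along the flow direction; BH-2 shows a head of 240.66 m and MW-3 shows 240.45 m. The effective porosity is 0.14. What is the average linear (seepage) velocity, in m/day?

0.000407

Hydraulic gradient i = (240.66 − 240.45) / 387 = 0.21 / 387 = 0.0005426.
Darcy flux q = K · i = 0.1050 × 0.0005426 = 5.698e-05 m/day.
Seepage velocity v = q / n_e = 5.698e-05 / 0.14 = 0.0004070 m/day.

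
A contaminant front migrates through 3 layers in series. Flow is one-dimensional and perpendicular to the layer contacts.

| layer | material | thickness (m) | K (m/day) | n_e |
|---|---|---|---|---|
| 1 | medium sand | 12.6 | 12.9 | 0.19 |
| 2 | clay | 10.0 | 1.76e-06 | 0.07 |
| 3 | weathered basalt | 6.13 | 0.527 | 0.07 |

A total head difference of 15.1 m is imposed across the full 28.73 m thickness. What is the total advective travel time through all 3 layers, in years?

With flow normal to the layers, continuity requires the same specific discharge q through every layer.
Σ(b_i/K_i) = 12.6/12.9 + 10.0/1.76e-06 + 6.13/0.527 = 5.682e+06 d.
q = Δh / Σ(b_i/K_i) = 15.1 / 5.682e+06 = 2.658e-06 m/day.
In each layer the seepage velocity is v_i = q/n_i, so the layer transit time is t_i = b_i·n_i / q:
  layer 1 (medium sand): t_1 = 12.6 × 0.19 / 2.658e-06 = 9.008e+05 d
  layer 2 (clay): t_2 = 10.0 × 0.07 / 2.658e-06 = 2.634e+05 d
  layer 3 (weathered basalt): t_3 = 6.13 × 0.07 / 2.658e-06 = 1.615e+05 d
Total t = Σ t_i = 1.326e+06 days = 3629 years.

3630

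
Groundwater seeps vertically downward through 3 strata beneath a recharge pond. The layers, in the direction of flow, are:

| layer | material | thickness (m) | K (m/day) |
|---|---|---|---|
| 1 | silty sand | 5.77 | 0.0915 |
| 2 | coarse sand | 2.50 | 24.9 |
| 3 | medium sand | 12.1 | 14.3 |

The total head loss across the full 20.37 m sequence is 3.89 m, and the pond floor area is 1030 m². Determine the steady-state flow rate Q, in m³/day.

Flow is perpendicular to layering, so the layers act in series and the equivalent K is the thickness-weighted harmonic mean.
Total thickness L = 5.77 + 2.50 + 12.1 = 20.37 m.
Σ(b_i/K_i) = 5.77/0.0915 + 2.50/24.9 + 12.1/14.3 = 64.01 d.
K_eq = L / Σ(b_i/K_i) = 20.37 / 64.01 = 0.3182 m/day.
Q = K_eq · A · (Δh/L) = 0.3182 × 1030 × (3.89/20.37) = 62.60 m³/day.

62.6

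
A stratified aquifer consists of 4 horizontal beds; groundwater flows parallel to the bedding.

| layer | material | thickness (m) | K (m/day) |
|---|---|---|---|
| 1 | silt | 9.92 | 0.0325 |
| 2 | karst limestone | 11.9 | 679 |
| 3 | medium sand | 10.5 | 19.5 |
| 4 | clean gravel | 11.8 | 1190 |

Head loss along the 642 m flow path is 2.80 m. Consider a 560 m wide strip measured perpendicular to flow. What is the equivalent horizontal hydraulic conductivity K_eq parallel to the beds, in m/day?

Flow is parallel to layering, so each bed carries its own Darcy discharge and the transmissivities add.
Σ(K_i·b_i) = 0.0325×9.92 + 679×11.9 + 19.5×10.5 + 1190×11.8 = 22327 m²/day.
Total thickness b = 44.12 m, so K_eq = Σ(K_i·b_i)/b = 506.1 m/day.

506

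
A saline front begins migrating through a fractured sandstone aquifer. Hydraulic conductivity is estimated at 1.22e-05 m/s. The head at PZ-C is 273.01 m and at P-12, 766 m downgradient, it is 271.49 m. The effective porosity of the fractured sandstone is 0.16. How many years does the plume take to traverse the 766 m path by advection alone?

160

Convert K: 1.22e-05 m/s × 86400 = 1.054 m/day.
Hydraulic gradient i = (273.01 − 271.49) / 766 = 1.52 / 766 = 0.001984.
Darcy flux q = K · i = 1.054 × 0.001984 = 0.002092 m/day.
Seepage velocity v = q / n_e = 0.002092 / 0.16 = 0.01307 m/day.
Travel time t = L / v = 766 / 0.01307 = 58595 days = 160.4 years.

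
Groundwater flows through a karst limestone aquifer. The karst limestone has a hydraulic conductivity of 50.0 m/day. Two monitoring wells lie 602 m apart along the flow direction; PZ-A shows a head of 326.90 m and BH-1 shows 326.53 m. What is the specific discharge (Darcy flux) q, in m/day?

Hydraulic gradient i = (326.90 − 326.53) / 602 = 0.37 / 602 = 0.0006146.
Specific discharge q = K · i = 50.00 × 0.0006146 = 0.03073 m/day.

0.0307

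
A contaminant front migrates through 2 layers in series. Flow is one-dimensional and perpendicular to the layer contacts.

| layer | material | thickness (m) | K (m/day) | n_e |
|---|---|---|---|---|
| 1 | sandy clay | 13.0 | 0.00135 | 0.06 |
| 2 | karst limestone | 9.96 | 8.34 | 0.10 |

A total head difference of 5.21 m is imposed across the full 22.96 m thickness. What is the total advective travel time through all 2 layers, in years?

With flow normal to the layers, continuity requires the same specific discharge q through every layer.
Σ(b_i/K_i) = 13.0/0.00135 + 9.96/8.34 = 9631 d.
q = Δh / Σ(b_i/K_i) = 5.21 / 9631 = 0.0005410 m/day.
In each layer the seepage velocity is v_i = q/n_i, so the layer transit time is t_i = b_i·n_i / q:
  layer 1 (sandy clay): t_1 = 13.0 × 0.06 / 0.0005410 = 1442 d
  layer 2 (karst limestone): t_2 = 9.96 × 0.10 / 0.0005410 = 1841 d
Total t = Σ t_i = 3283 days = 8.988 years.

8.99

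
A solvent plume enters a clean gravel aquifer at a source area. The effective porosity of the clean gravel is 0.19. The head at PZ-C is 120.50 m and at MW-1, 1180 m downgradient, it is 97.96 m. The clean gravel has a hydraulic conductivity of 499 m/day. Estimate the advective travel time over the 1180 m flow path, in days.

23.5

Hydraulic gradient i = (120.50 − 97.96) / 1180 = 22.54 / 1180 = 0.01910.
Darcy flux q = K · i = 499.0 × 0.01910 = 9.532 m/day.
Seepage velocity v = q / n_e = 9.532 / 0.19 = 50.17 m/day.
Travel time t = L / v = 1180 / 50.17 = 23.52 days.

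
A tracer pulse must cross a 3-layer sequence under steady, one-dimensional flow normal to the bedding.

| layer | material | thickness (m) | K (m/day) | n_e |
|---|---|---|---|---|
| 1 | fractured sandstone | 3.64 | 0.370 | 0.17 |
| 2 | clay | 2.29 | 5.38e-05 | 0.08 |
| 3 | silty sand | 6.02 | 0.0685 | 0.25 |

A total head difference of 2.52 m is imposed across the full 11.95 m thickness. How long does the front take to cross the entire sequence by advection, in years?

With flow normal to the layers, continuity requires the same specific discharge q through every layer.
Σ(b_i/K_i) = 3.64/0.370 + 2.29/5.38e-05 + 6.02/0.0685 = 42663 d.
q = Δh / Σ(b_i/K_i) = 2.52 / 42663 = 5.907e-05 m/day.
In each layer the seepage velocity is v_i = q/n_i, so the layer transit time is t_i = b_i·n_i / q:
  layer 1 (fractured sandstone): t_1 = 3.64 × 0.17 / 5.907e-05 = 10476 d
  layer 2 (clay): t_2 = 2.29 × 0.08 / 5.907e-05 = 3102 d
  layer 3 (silty sand): t_3 = 6.02 × 0.25 / 5.907e-05 = 25479 d
Total t = Σ t_i = 39057 days = 106.9 years.

107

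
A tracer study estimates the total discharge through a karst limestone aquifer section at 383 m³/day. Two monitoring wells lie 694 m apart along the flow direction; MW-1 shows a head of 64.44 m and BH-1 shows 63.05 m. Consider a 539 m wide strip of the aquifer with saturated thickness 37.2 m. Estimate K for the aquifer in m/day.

9.54

Cross-sectional area A = 539 × 37.2 = 20051 m².
Hydraulic gradient i = (64.44 − 63.05) / 694 = 1.39 / 694 = 0.002003.
From Q = K·A·i, K = Q / (A·i) = 383 / (20051 × 0.002003) = 9.537 m/day.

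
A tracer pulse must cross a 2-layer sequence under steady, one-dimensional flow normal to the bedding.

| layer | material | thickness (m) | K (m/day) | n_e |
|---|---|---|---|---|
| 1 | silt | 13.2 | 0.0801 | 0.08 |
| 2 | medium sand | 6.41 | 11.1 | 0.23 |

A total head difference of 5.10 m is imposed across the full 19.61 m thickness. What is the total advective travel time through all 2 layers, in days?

With flow normal to the layers, continuity requires the same specific discharge q through every layer.
Σ(b_i/K_i) = 13.2/0.0801 + 6.41/11.1 = 165.4 d.
q = Δh / Σ(b_i/K_i) = 5.10 / 165.4 = 0.03084 m/day.
In each layer the seepage velocity is v_i = q/n_i, so the layer transit time is t_i = b_i·n_i / q:
  layer 1 (silt): t_1 = 13.2 × 0.08 / 0.03084 = 34.24 d
  layer 2 (medium sand): t_2 = 6.41 × 0.23 / 0.03084 = 47.81 d
Total t = Σ t_i = 82.05 days.

82.0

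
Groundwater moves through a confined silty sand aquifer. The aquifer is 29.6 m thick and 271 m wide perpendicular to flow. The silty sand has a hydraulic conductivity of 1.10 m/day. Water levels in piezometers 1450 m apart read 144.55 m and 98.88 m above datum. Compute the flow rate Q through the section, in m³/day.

Cross-sectional area A = 271 × 29.6 = 8022 m².
Hydraulic gradient i = (144.55 − 98.88) / 1450 = 45.67 / 1450 = 0.03150.
Darcy's law: Q = K · A · i = 1.100 × 8022 × 0.03150 = 277.9 m³/day.

278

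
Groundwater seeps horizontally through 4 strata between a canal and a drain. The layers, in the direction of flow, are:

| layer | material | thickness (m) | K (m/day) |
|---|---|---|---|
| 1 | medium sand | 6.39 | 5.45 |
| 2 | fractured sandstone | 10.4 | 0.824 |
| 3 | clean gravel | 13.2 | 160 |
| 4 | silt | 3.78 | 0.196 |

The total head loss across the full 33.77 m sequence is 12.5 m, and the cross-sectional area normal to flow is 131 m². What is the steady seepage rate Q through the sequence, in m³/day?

49.4

Flow is perpendicular to layering, so the layers act in series and the equivalent K is the thickness-weighted harmonic mean.
Total thickness L = 6.39 + 10.4 + 13.2 + 3.78 = 33.77 m.
Σ(b_i/K_i) = 6.39/5.45 + 10.4/0.824 + 13.2/160 + 3.78/0.196 = 33.16 d.
K_eq = L / Σ(b_i/K_i) = 33.77 / 33.16 = 1.018 m/day.
Q = K_eq · A · (Δh/L) = 1.018 × 131 × (12.5/33.77) = 49.38 m³/day.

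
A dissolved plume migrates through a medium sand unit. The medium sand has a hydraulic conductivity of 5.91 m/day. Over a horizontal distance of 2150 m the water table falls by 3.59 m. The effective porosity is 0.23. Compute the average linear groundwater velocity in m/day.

0.0429

Hydraulic gradient i = Δh / L = 3.59 / 2150 = 0.001670.
Darcy flux q = K · i = 5.910 × 0.001670 = 0.009868 m/day.
Seepage velocity v = q / n_e = 0.009868 / 0.23 = 0.04291 m/day.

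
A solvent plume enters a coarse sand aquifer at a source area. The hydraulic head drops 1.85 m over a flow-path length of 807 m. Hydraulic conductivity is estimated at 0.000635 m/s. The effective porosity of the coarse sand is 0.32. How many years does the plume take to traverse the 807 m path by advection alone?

5.62

Convert K: 0.000635 m/s × 86400 = 54.86 m/day.
Hydraulic gradient i = Δh / L = 1.85 / 807 = 0.002292.
Darcy flux q = K · i = 54.86 × 0.002292 = 0.1258 m/day.
Seepage velocity v = q / n_e = 0.1258 / 0.32 = 0.3930 m/day.
Travel time t = L / v = 807 / 0.3930 = 2053 days = 5.621 years.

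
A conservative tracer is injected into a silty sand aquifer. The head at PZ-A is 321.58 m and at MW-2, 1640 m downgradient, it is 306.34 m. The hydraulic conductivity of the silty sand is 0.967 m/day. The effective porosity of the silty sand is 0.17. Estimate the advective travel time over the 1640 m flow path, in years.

84.9

Hydraulic gradient i = (321.58 − 306.34) / 1640 = 15.24 / 1640 = 0.009293.
Darcy flux q = K · i = 0.9670 × 0.009293 = 0.008986 m/day.
Seepage velocity v = q / n_e = 0.008986 / 0.17 = 0.05286 m/day.
Travel time t = L / v = 1640 / 0.05286 = 31026 days = 84.94 years.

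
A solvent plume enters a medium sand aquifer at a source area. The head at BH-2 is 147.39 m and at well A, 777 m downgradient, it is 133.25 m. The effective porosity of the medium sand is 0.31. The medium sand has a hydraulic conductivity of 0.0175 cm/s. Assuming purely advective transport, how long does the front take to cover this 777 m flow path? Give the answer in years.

2.40

Convert K: 0.0175 cm/s × 864 = 15.12 m/day.
Hydraulic gradient i = (147.39 − 133.25) / 777 = 14.14 / 777 = 0.01820.
Darcy flux q = K · i = 15.12 × 0.01820 = 0.2752 m/day.
Seepage velocity v = q / n_e = 0.2752 / 0.31 = 0.8876 m/day.
Travel time t = L / v = 777 / 0.8876 = 875.4 days = 2.397 years.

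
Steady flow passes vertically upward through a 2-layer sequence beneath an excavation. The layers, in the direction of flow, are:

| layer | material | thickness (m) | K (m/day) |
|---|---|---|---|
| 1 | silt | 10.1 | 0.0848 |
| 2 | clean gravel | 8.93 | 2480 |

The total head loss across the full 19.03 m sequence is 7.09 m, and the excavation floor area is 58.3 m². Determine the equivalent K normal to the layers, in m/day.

Flow is perpendicular to layering, so the layers act in series and the equivalent K is the thickness-weighted harmonic mean.
Total thickness L = 10.1 + 8.93 = 19.03 m.
Σ(b_i/K_i) = 10.1/0.0848 + 8.93/2480 = 119.1 d.
K_eq = L / Σ(b_i/K_i) = 19.03 / 119.1 = 0.1598 m/day.

0.160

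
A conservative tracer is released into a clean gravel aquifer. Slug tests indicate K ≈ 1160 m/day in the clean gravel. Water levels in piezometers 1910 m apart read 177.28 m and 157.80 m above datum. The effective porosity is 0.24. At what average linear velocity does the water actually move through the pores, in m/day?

Hydraulic gradient i = (177.28 − 157.80) / 1910 = 19.48 / 1910 = 0.01020.
Darcy flux q = K · i = 1160 × 0.01020 = 11.83 m/day.
Seepage velocity v = q / n_e = 11.83 / 0.24 = 49.29 m/day.

49.3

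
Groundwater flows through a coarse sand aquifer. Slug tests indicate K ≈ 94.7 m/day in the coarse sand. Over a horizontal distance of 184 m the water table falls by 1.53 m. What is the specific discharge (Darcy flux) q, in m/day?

Hydraulic gradient i = Δh / L = 1.53 / 184 = 0.008315.
Specific discharge q = K · i = 94.70 × 0.008315 = 0.7875 m/day.

0.787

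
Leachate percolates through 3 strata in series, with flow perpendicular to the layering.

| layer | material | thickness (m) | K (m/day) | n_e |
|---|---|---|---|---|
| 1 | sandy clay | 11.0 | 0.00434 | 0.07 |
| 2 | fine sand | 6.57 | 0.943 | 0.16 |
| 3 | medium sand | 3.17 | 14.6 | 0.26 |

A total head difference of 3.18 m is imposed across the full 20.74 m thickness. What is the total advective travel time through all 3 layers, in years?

With flow normal to the layers, continuity requires the same specific discharge q through every layer.
Σ(b_i/K_i) = 11.0/0.00434 + 6.57/0.943 + 3.17/14.6 = 2542 d.
q = Δh / Σ(b_i/K_i) = 3.18 / 2542 = 0.001251 m/day.
In each layer the seepage velocity is v_i = q/n_i, so the layer transit time is t_i = b_i·n_i / q:
  layer 1 (sandy clay): t_1 = 11.0 × 0.07 / 0.001251 = 615.5 d
  layer 2 (fine sand): t_2 = 6.57 × 0.16 / 0.001251 = 840.2 d
  layer 3 (medium sand): t_3 = 3.17 × 0.26 / 0.001251 = 658.8 d
Total t = Σ t_i = 2114 days = 5.789 years.

5.79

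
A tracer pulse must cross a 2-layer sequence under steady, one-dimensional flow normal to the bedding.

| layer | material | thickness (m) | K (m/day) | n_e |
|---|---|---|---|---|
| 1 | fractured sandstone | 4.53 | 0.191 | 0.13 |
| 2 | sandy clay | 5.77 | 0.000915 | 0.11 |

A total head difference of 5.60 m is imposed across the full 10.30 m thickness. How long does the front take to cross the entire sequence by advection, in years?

3.79

With flow normal to the layers, continuity requires the same specific discharge q through every layer.
Σ(b_i/K_i) = 4.53/0.191 + 5.77/0.000915 = 6330 d.
q = Δh / Σ(b_i/K_i) = 5.60 / 6330 = 0.0008847 m/day.
In each layer the seepage velocity is v_i = q/n_i, so the layer transit time is t_i = b_i·n_i / q:
  layer 1 (fractured sandstone): t_1 = 4.53 × 0.13 / 0.0008847 = 665.6 d
  layer 2 (sandy clay): t_2 = 5.77 × 0.11 / 0.0008847 = 717.4 d
Total t = Σ t_i = 1383 days = 3.787 years.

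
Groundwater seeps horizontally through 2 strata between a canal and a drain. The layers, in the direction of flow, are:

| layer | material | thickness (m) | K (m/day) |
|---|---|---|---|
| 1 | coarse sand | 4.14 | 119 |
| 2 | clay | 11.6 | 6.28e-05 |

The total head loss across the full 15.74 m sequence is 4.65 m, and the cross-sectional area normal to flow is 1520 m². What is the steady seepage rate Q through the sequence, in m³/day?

0.0383

Flow is perpendicular to layering, so the layers act in series and the equivalent K is the thickness-weighted harmonic mean.
Total thickness L = 4.14 + 11.6 = 15.74 m.
Σ(b_i/K_i) = 4.14/119 + 11.6/6.28e-05 = 1.847e+05 d.
K_eq = L / Σ(b_i/K_i) = 15.74 / 1.847e+05 = 8.521e-05 m/day.
Q = K_eq · A · (Δh/L) = 8.521e-05 × 1520 × (4.65/15.74) = 0.03826 m³/day.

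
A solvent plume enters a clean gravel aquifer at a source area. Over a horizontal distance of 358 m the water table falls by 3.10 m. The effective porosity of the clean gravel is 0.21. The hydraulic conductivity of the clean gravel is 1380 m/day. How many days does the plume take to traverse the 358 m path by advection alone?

6.29

Hydraulic gradient i = Δh / L = 3.10 / 358 = 0.008659.
Darcy flux q = K · i = 1380 × 0.008659 = 11.95 m/day.
Seepage velocity v = q / n_e = 11.95 / 0.21 = 56.90 m/day.
Travel time t = L / v = 358 / 56.90 = 6.291 days.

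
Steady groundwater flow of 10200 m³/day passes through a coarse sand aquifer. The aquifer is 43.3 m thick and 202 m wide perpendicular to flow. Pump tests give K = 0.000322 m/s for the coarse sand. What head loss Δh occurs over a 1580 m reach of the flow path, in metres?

66.2

Convert K: 0.000322 m/s × 86400 = 27.82 m/day.
Cross-sectional area A = 202 × 43.3 = 8747 m².
From Q = K·A·i, i = Q / (K·A) = 10200 / (27.82 × 8747) = 0.04192.
Head loss Δh = i · L = 0.04192 × 1580 = 66.23 m.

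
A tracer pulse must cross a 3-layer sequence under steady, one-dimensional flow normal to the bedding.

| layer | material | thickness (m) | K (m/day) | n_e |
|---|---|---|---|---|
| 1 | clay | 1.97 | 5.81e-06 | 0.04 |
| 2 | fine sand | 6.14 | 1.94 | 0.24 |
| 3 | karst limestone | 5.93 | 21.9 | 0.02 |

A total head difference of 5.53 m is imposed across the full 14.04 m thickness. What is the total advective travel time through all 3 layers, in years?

With flow normal to the layers, continuity requires the same specific discharge q through every layer.
Σ(b_i/K_i) = 1.97/5.81e-06 + 6.14/1.94 + 5.93/21.9 = 3.391e+05 d.
q = Δh / Σ(b_i/K_i) = 5.53 / 3.391e+05 = 1.631e-05 m/day.
In each layer the seepage velocity is v_i = q/n_i, so the layer transit time is t_i = b_i·n_i / q:
  layer 1 (clay): t_1 = 1.97 × 0.04 / 1.631e-05 = 4832 d
  layer 2 (fine sand): t_2 = 6.14 × 0.24 / 1.631e-05 = 90354 d
  layer 3 (karst limestone): t_3 = 5.93 × 0.02 / 1.631e-05 = 7272 d
Total t = Σ t_i = 1.025e+05 days = 280.5 years.

281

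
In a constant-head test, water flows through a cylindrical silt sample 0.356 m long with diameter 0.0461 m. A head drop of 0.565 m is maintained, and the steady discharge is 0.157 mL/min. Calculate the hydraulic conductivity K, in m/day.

0.0853

Cross-sectional area A = π·(d/2)² = π × (0.0461/2)² = 0.001669 m².
Convert discharge: 0.157 mL/min = 2.617e-09 m³/s.
Darcy's law rearranged: K = Q·L / (A·Δh) = 2.617e-09 × 0.356 / (0.001669 × 0.565) = 9.878e-07 m/s = 0.08534 m/day.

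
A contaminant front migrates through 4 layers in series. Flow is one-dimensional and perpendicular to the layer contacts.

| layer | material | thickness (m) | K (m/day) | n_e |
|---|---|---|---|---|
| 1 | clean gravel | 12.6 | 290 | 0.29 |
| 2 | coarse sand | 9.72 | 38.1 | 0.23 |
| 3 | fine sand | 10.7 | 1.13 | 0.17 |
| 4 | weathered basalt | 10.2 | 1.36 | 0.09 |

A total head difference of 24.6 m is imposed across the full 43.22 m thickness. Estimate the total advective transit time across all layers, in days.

With flow normal to the layers, continuity requires the same specific discharge q through every layer.
Σ(b_i/K_i) = 12.6/290 + 9.72/38.1 + 10.7/1.13 + 10.2/1.36 = 17.27 d.
q = Δh / Σ(b_i/K_i) = 24.6 / 17.27 = 1.425 m/day.
In each layer the seepage velocity is v_i = q/n_i, so the layer transit time is t_i = b_i·n_i / q:
  layer 1 (clean gravel): t_1 = 12.6 × 0.29 / 1.425 = 2.565 d
  layer 2 (coarse sand): t_2 = 9.72 × 0.23 / 1.425 = 1.569 d
  layer 3 (fine sand): t_3 = 10.7 × 0.17 / 1.425 = 1.277 d
  layer 4 (weathered basalt): t_4 = 10.2 × 0.09 / 1.425 = 0.6444 d
Total t = Σ t_i = 6.055 days.

6.06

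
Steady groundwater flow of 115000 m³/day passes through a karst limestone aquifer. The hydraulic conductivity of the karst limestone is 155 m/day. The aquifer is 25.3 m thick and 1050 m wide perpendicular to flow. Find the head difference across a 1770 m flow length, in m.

49.4

Cross-sectional area A = 1050 × 25.3 = 26565 m².
From Q = K·A·i, i = Q / (K·A) = 115000 / (155.0 × 26565) = 0.02793.
Head loss Δh = i · L = 0.02793 × 1770 = 49.43 m.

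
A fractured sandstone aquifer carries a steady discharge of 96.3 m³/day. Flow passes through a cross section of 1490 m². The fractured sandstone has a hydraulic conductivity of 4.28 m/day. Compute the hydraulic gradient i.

0.0151

From Q = K·A·i, i = Q / (K·A) = 96.3 / (4.280 × 1490) = 0.01510.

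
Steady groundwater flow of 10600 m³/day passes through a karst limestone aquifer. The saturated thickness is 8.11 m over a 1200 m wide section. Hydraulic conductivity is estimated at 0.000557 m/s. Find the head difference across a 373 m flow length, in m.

Convert K: 0.000557 m/s × 86400 = 48.12 m/day.
Cross-sectional area A = 1200 × 8.11 = 9732 m².
From Q = K·A·i, i = Q / (K·A) = 10600 / (48.12 × 9732) = 0.02263.
Head loss Δh = i · L = 0.02263 × 373 = 8.442 m.

8.44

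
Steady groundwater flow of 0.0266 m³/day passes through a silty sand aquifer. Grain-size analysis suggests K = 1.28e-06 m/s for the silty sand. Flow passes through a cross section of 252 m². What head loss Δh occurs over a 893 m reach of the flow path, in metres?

0.852

Convert K: 1.28e-06 m/s × 86400 = 0.1106 m/day.
From Q = K·A·i, i = Q / (K·A) = 0.0266 / (0.1106 × 252.0) = 0.0009545.
Head loss Δh = i · L = 0.0009545 × 893 = 0.8523 m.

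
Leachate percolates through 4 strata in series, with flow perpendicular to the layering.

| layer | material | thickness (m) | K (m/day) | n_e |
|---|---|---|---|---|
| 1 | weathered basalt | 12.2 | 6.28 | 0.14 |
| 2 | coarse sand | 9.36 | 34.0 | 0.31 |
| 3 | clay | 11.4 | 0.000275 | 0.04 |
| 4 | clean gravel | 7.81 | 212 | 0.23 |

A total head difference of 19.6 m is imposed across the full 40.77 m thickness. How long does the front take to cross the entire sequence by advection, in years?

39.7

With flow normal to the layers, continuity requires the same specific discharge q through every layer.
Σ(b_i/K_i) = 12.2/6.28 + 9.36/34.0 + 11.4/0.000275 + 7.81/212 = 41457 d.
q = Δh / Σ(b_i/K_i) = 19.6 / 41457 = 0.0004728 m/day.
In each layer the seepage velocity is v_i = q/n_i, so the layer transit time is t_i = b_i·n_i / q:
  layer 1 (weathered basalt): t_1 = 12.2 × 0.14 / 0.0004728 = 3613 d
  layer 2 (coarse sand): t_2 = 9.36 × 0.31 / 0.0004728 = 6137 d
  layer 3 (clay): t_3 = 11.4 × 0.04 / 0.0004728 = 964.5 d
  layer 4 (clean gravel): t_4 = 7.81 × 0.23 / 0.0004728 = 3799 d
Total t = Σ t_i = 14514 days = 39.74 years.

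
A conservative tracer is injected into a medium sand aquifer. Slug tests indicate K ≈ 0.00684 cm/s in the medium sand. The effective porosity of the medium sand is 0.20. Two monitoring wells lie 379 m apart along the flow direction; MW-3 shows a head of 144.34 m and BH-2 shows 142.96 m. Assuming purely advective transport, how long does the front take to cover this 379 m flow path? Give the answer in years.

Convert K: 0.00684 cm/s × 864 = 5.910 m/day.
Hydraulic gradient i = (144.34 − 142.96) / 379 = 1.38 / 379 = 0.003641.
Darcy flux q = K · i = 5.910 × 0.003641 = 0.02152 m/day.
Seepage velocity v = q / n_e = 0.02152 / 0.20 = 0.1076 m/day.
Travel time t = L / v = 379 / 0.1076 = 3523 days = 9.644 years.

9.64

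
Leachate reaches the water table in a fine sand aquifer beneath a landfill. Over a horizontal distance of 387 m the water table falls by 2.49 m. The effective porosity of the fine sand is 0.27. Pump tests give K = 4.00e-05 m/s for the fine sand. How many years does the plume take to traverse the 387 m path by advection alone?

12.9

Convert K: 4.00e-05 m/s × 86400 = 3.456 m/day.
Hydraulic gradient i = Δh / L = 2.49 / 387 = 0.006434.
Darcy flux q = K · i = 3.456 × 0.006434 = 0.02224 m/day.
Seepage velocity v = q / n_e = 0.02224 / 0.27 = 0.08236 m/day.
Travel time t = L / v = 387 / 0.08236 = 4699 days = 12.87 years.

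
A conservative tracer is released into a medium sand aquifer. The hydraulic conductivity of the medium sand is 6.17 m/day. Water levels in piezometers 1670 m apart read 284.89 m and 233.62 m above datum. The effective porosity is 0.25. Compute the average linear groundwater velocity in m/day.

0.758

Hydraulic gradient i = (284.89 − 233.62) / 1670 = 51.27 / 1670 = 0.03070.
Darcy flux q = K · i = 6.170 × 0.03070 = 0.1894 m/day.
Seepage velocity v = q / n_e = 0.1894 / 0.25 = 0.7577 m/day.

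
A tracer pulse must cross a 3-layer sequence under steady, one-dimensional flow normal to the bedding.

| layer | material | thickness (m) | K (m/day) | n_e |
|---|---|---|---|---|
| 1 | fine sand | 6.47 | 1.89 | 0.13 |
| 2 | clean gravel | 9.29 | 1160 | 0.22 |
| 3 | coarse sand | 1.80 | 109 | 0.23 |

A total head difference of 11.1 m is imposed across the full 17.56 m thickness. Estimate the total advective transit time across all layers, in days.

1.02

With flow normal to the layers, continuity requires the same specific discharge q through every layer.
Σ(b_i/K_i) = 6.47/1.89 + 9.29/1160 + 1.80/109 = 3.448 d.
q = Δh / Σ(b_i/K_i) = 11.1 / 3.448 = 3.219 m/day.
In each layer the seepage velocity is v_i = q/n_i, so the layer transit time is t_i = b_i·n_i / q:
  layer 1 (fine sand): t_1 = 6.47 × 0.13 / 3.219 = 0.2613 d
  layer 2 (clean gravel): t_2 = 9.29 × 0.22 / 3.219 = 0.6348 d
  layer 3 (coarse sand): t_3 = 1.80 × 0.23 / 3.219 = 0.1286 d
Total t = Σ t_i = 1.025 days.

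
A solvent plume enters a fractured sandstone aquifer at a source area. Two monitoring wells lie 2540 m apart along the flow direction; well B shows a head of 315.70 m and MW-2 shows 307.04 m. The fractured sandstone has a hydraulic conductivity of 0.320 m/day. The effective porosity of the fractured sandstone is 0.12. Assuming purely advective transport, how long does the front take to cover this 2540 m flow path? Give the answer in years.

765

Hydraulic gradient i = (315.70 − 307.04) / 2540 = 8.66 / 2540 = 0.003409.
Darcy flux q = K · i = 0.3200 × 0.003409 = 0.001091 m/day.
Seepage velocity v = q / n_e = 0.001091 / 0.12 = 0.009092 m/day.
Travel time t = L / v = 2540 / 0.009092 = 2.794e+05 days = 764.9 years.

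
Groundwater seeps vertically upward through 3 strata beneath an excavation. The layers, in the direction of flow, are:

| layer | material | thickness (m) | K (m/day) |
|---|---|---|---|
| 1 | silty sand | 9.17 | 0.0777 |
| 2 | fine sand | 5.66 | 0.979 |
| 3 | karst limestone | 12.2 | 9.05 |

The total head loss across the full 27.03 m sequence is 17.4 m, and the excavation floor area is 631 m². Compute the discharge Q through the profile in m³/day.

87.7

Flow is perpendicular to layering, so the layers act in series and the equivalent K is the thickness-weighted harmonic mean.
Total thickness L = 9.17 + 5.66 + 12.2 = 27.03 m.
Σ(b_i/K_i) = 9.17/0.0777 + 5.66/0.979 + 12.2/9.05 = 125.1 d.
K_eq = L / Σ(b_i/K_i) = 27.03 / 125.1 = 0.2160 m/day.
Q = K_eq · A · (Δh/L) = 0.2160 × 631 × (17.4/27.03) = 87.73 m³/day.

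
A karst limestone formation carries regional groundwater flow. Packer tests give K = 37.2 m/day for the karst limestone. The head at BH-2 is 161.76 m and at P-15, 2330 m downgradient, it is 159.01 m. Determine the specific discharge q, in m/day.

0.0439

Hydraulic gradient i = (161.76 − 159.01) / 2330 = 2.75 / 2330 = 0.001180.
Specific discharge q = K · i = 37.20 × 0.001180 = 0.04391 m/day.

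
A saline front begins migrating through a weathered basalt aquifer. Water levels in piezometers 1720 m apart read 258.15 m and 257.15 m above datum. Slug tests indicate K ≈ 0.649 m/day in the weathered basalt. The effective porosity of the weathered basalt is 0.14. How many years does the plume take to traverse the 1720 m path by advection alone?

1750

Hydraulic gradient i = (258.15 − 257.15) / 1720 = 1 / 1720 = 0.0005814.
Darcy flux q = K · i = 0.6490 × 0.0005814 = 0.0003773 m/day.
Seepage velocity v = q / n_e = 0.0003773 / 0.14 = 0.002695 m/day.
Travel time t = L / v = 1720 / 0.002695 = 6.382e+05 days = 1747 years.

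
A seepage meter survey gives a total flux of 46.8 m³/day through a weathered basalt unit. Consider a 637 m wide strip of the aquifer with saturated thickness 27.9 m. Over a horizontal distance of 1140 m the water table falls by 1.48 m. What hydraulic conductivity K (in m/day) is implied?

Cross-sectional area A = 637 × 27.9 = 17772 m².
Hydraulic gradient i = Δh / L = 1.48 / 1140 = 0.001298.
From Q = K·A·i, K = Q / (A·i) = 46.8 / (17772 × 0.001298) = 2.028 m/day.

2.03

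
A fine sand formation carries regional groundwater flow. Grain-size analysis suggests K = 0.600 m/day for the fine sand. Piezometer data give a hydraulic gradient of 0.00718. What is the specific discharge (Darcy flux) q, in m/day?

0.00431

Hydraulic gradient i = 0.00718.
Specific discharge q = K · i = 0.6000 × 0.007180 = 0.004308 m/day.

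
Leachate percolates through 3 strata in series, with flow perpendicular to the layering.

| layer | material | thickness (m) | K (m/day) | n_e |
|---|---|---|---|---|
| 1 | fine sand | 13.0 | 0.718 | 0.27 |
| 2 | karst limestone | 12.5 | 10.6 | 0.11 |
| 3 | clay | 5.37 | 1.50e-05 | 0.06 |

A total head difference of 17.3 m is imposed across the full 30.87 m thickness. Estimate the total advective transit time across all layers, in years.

295

With flow normal to the layers, continuity requires the same specific discharge q through every layer.
Σ(b_i/K_i) = 13.0/0.718 + 12.5/10.6 + 5.37/1.50e-05 = 3.580e+05 d.
q = Δh / Σ(b_i/K_i) = 17.3 / 3.580e+05 = 4.832e-05 m/day.
In each layer the seepage velocity is v_i = q/n_i, so the layer transit time is t_i = b_i·n_i / q:
  layer 1 (fine sand): t_1 = 13.0 × 0.27 / 4.832e-05 = 72639 d
  layer 2 (karst limestone): t_2 = 12.5 × 0.11 / 4.832e-05 = 28455 d
  layer 3 (clay): t_3 = 5.37 × 0.06 / 4.832e-05 = 6668 d
Total t = Σ t_i = 1.078e+05 days = 295.0 years.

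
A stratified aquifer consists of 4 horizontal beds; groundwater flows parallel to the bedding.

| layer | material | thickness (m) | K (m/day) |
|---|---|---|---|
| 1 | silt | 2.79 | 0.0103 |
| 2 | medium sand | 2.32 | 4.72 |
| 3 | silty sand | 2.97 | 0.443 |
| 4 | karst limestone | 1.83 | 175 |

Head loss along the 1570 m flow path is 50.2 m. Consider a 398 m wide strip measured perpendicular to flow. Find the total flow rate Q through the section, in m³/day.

4230

Flow is parallel to layering, so each bed carries its own Darcy discharge and the transmissivities add.
Σ(K_i·b_i) = 0.0103×2.79 + 4.72×2.32 + 0.443×2.97 + 175×1.83 = 332.5 m²/day.
Hydraulic gradient i = Δh / L = 50.2 / 1570 = 0.03197.
Q = Σ(K_i·b_i) · W · i = 332.5 × 398 × 0.03197 = 4232 m³/day.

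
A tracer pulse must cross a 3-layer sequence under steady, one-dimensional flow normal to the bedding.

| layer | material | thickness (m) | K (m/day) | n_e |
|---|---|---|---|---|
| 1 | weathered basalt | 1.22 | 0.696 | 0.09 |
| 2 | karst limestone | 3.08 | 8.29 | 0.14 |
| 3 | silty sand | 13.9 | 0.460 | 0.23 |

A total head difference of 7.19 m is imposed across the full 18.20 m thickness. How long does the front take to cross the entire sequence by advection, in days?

16.8

With flow normal to the layers, continuity requires the same specific discharge q through every layer.
Σ(b_i/K_i) = 1.22/0.696 + 3.08/8.29 + 13.9/0.460 = 32.34 d.
q = Δh / Σ(b_i/K_i) = 7.19 / 32.34 = 0.2223 m/day.
In each layer the seepage velocity is v_i = q/n_i, so the layer transit time is t_i = b_i·n_i / q:
  layer 1 (weathered basalt): t_1 = 1.22 × 0.09 / 0.2223 = 0.4939 d
  layer 2 (karst limestone): t_2 = 3.08 × 0.14 / 0.2223 = 1.940 d
  layer 3 (silty sand): t_3 = 13.9 × 0.23 / 0.2223 = 14.38 d
Total t = Σ t_i = 16.81 days.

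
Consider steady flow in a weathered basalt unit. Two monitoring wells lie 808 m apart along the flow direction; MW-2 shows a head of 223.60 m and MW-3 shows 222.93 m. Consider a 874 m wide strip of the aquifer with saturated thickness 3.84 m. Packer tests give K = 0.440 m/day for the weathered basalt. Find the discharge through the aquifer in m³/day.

Cross-sectional area A = 874 × 3.84 = 3356 m².
Hydraulic gradient i = (223.60 − 222.93) / 808 = 0.67 / 808 = 0.0008292.
Darcy's law: Q = K · A · i = 0.4400 × 3356 × 0.0008292 = 1.224 m³/day.

1.22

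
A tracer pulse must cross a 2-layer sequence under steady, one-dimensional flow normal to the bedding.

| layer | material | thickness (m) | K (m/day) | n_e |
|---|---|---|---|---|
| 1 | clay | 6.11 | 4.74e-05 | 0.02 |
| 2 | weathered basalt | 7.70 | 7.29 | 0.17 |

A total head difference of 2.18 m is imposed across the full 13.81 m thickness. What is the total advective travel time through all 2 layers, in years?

232

With flow normal to the layers, continuity requires the same specific discharge q through every layer.
Σ(b_i/K_i) = 6.11/4.74e-05 + 7.70/7.29 = 1.289e+05 d.
q = Δh / Σ(b_i/K_i) = 2.18 / 1.289e+05 = 1.691e-05 m/day.
In each layer the seepage velocity is v_i = q/n_i, so the layer transit time is t_i = b_i·n_i / q:
  layer 1 (clay): t_1 = 6.11 × 0.02 / 1.691e-05 = 7226 d
  layer 2 (weathered basalt): t_2 = 7.70 × 0.17 / 1.691e-05 = 77402 d
Total t = Σ t_i = 84627 days = 231.7 years.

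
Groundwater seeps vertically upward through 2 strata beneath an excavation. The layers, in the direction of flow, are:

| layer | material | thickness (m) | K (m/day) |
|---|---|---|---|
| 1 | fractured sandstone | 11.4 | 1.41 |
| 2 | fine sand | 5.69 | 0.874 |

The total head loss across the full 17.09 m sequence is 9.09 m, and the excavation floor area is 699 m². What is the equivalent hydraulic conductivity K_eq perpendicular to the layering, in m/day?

Flow is perpendicular to layering, so the layers act in series and the equivalent K is the thickness-weighted harmonic mean.
Total thickness L = 11.4 + 5.69 = 17.09 m.
Σ(b_i/K_i) = 11.4/1.41 + 5.69/0.874 = 14.60 d.
K_eq = L / Σ(b_i/K_i) = 17.09 / 14.60 = 1.171 m/day.

1.17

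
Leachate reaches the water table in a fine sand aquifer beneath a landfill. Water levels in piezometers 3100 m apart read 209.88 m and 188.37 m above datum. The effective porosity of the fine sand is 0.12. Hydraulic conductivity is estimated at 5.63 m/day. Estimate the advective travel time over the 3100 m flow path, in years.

26.1

Hydraulic gradient i = (209.88 − 188.37) / 3100 = 21.51 / 3100 = 0.006939.
Darcy flux q = K · i = 5.630 × 0.006939 = 0.03906 m/day.
Seepage velocity v = q / n_e = 0.03906 / 0.12 = 0.3255 m/day.
Travel time t = L / v = 3100 / 0.3255 = 9523 days = 26.07 years.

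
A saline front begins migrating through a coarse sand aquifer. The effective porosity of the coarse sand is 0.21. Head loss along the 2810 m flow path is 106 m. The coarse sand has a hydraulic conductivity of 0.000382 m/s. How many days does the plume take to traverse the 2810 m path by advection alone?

Convert K: 0.000382 m/s × 86400 = 33.00 m/day.
Hydraulic gradient i = Δh / L = 106 / 2810 = 0.03772.
Darcy flux q = K · i = 33.00 × 0.03772 = 1.245 m/day.
Seepage velocity v = q / n_e = 1.245 / 0.21 = 5.929 m/day.
Travel time t = L / v = 2810 / 5.929 = 474.0 days.

474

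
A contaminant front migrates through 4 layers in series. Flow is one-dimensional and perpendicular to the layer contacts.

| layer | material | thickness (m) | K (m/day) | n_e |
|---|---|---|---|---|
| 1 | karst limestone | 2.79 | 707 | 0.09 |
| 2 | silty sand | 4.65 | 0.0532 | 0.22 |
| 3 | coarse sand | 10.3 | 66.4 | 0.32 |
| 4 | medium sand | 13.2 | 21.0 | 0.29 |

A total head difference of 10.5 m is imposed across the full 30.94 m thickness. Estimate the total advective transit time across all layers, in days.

With flow normal to the layers, continuity requires the same specific discharge q through every layer.
Σ(b_i/K_i) = 2.79/707 + 4.65/0.0532 + 10.3/66.4 + 13.2/21.0 = 88.19 d.
q = Δh / Σ(b_i/K_i) = 10.5 / 88.19 = 0.1191 m/day.
In each layer the seepage velocity is v_i = q/n_i, so the layer transit time is t_i = b_i·n_i / q:
  layer 1 (karst limestone): t_1 = 2.79 × 0.09 / 0.1191 = 2.109 d
  layer 2 (silty sand): t_2 = 4.65 × 0.22 / 0.1191 = 8.593 d
  layer 3 (coarse sand): t_3 = 10.3 × 0.32 / 0.1191 = 27.68 d
  layer 4 (medium sand): t_4 = 13.2 × 0.29 / 0.1191 = 32.15 d
Total t = Σ t_i = 70.54 days.

70.5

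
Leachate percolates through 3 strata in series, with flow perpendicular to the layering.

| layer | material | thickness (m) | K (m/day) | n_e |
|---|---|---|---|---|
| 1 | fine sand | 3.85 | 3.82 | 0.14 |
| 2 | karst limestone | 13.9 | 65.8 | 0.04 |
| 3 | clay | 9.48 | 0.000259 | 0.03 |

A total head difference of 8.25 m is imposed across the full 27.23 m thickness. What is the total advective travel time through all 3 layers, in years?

16.8

With flow normal to the layers, continuity requires the same specific discharge q through every layer.
Σ(b_i/K_i) = 3.85/3.82 + 13.9/65.8 + 9.48/0.000259 = 36604 d.
q = Δh / Σ(b_i/K_i) = 8.25 / 36604 = 0.0002254 m/day.
In each layer the seepage velocity is v_i = q/n_i, so the layer transit time is t_i = b_i·n_i / q:
  layer 1 (fine sand): t_1 = 3.85 × 0.14 / 0.0002254 = 2391 d
  layer 2 (karst limestone): t_2 = 13.9 × 0.04 / 0.0002254 = 2467 d
  layer 3 (clay): t_3 = 9.48 × 0.03 / 0.0002254 = 1262 d
Total t = Σ t_i = 6120 days = 16.76 years.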